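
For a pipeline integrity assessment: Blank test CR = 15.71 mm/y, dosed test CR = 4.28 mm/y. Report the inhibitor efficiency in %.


Apply the inhibitor-efficiency definition: IE = (CR_blank − CR_inh)/CR_blank × 100
IE = (15.71 − 4.28) / 15.71 × 100
IE = 11.43 / 15.71 × 100 = 72.8 %

72.8 %


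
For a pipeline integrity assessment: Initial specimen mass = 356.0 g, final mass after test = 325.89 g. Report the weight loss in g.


Weight loss = initial − final
WL = 356.0 − 325.89 = 30.11 g

30.11 g


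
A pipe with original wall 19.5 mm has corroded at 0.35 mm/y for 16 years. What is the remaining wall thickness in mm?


Remaining wall = original − CR × time
t = 19.5 − 0.35*16 = 19.5 − 5.6 = 13.9 mm

13.9 mm


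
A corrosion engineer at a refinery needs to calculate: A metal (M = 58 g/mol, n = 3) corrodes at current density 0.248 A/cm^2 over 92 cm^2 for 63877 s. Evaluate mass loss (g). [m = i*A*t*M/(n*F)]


Apply Faraday's law: m = i*A*t*M / (n*F)
Total charge passed Q = i*A*t = 0.248*92*63877 = 1457417.632 C
m = Q*M/(n*F) = 1457417.632*58/(3*96485) = 292.0323 g

292.0323 g


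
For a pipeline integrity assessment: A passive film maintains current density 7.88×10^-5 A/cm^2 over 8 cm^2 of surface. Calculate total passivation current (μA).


I = i_pass * A, then convert A → μA (×10^6)
I = 7.88×10^-5 * 8 * 10^6 = 630.4 μA

630.4 μA


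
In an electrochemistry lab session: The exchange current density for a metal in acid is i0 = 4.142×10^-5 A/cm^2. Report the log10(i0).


i0 = 4.142×10^-5 A/cm^2
log10(i0) = -4.383

-4.383


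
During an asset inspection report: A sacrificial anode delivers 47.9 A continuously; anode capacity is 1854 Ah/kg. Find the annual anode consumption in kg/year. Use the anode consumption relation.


Annual consumption = current * hours per year / capacity
Rate = 47.9 * 8760 / 1854 = 226.3 kg/year

226.3 kg/year


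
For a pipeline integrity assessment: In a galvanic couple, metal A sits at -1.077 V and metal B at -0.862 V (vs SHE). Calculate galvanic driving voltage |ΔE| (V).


Driving voltage is the absolute potential difference.
|ΔE| = |-1.077 − (-0.862)| = 0.215 V

0.215 V


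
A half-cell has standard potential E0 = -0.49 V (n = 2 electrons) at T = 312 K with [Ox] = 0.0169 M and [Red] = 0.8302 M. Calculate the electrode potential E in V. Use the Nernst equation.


Apply the Nernst equation: E = E0 + (RT/nF)*ln([Ox]/[Red])
Step 1: RT/nF = 8.314*312/(2*96485) = 0.01344234 V
Step 2: [Ox]/[Red] = 0.0169/0.8302 = 0.020357
Step 3: ln(0.020357) = -3.89433
Step 4: correction = 0.01344234 * -3.89433 = -0.052 V
E = -0.49 + -0.052 = -0.542 V

-0.542 V


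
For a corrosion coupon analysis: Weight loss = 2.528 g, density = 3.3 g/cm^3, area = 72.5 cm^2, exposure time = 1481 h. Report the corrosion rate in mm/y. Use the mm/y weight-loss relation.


Apply the mm/y weight-loss relation: CR = 87600 * W / (D * A * T)
Numerator: 87600 * 2.528 = 221452.8
Denominator: 3.3 * 72.5 * 1481 = 354329.25
CR = 221452.8 / 354329.25 = 0.624992 mm/y

0.624992 mm/y


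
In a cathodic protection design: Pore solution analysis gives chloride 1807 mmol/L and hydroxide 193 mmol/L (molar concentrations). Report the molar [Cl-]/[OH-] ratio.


Threshold parameter = [Cl-] / [OH-] (molar basis; both in mmol/L, so units cancel)
Ratio = 1807 / 193 = 9.36

9.36


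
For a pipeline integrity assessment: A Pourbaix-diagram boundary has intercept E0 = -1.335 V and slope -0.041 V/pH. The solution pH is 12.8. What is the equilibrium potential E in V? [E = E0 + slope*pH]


Apply the Pourbaix line equation: E = E0 + slope*pH
E = -1.335 + (-0.041)*12.8 = -1.335 + (-0.5248) = -1.8598 V
Rounded to 3 decimal places: E = -1.860 V

-1.860 V


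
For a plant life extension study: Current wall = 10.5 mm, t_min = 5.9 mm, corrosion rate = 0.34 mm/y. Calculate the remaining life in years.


Apply the remaining-life relation: RL = (t_current − t_min) / CR
RL = (10.5 − 5.9) / 0.34 = 4.6 / 0.34 = 13.5 years

13.5 years


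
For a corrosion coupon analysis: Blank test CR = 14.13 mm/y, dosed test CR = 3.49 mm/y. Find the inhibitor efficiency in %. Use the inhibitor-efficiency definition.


Apply the inhibitor-efficiency definition: IE = (CR_blank − CR_inh)/CR_blank × 100
IE = (14.13 − 3.49) / 14.13 × 100
IE = 10.64 / 14.13 × 100 = 75.3 %

75.3 %


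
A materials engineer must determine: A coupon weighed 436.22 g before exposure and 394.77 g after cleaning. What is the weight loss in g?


Weight loss = initial − final
WL = 436.22 − 394.77 = 41.45 g

41.45 g


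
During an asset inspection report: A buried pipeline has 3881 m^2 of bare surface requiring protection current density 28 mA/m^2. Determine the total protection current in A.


I = area * current density, then convert mA → A (÷1000)
I = 3881 * 28 / 1000 = 108.67 A

108.67 A


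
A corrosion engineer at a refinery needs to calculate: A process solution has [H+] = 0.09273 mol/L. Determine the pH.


pH = −log10[H+]
pH = −log10(0.09273) = 1.03

1.03


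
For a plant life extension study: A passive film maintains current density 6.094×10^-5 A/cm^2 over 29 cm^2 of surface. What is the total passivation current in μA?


I = i_pass * A, then convert A → μA (×10^6)
I = 6.094×10^-5 * 29 * 10^6 = 1767.26 μA

1767.26 μA


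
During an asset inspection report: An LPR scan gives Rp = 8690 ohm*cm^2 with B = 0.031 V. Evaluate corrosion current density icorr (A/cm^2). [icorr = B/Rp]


Apply the Stern-Geary relation: icorr = B / Rp
icorr = 0.031 / 8690 = 3.567×10^-6 A/cm^2

3.567×10^-6 A/cm^2


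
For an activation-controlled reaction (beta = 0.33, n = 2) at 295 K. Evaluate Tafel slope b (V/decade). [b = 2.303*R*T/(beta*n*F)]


Apply the Tafel slope relation: b = 2.303*R*T/(beta*n*F)
Numerator: 2.303 * 8.314 * 295 = 5648.41
Denominator: 0.33 * 2 * 96485 = 63680.1
b = 5648.41 / 63680.1 = 0.089 V/decade

0.089 V/decade


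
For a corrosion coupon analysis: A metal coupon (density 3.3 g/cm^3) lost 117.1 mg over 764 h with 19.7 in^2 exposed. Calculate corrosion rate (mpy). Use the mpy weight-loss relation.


Apply the mpy weight-loss relation: CR = 534 * W / (D * A * T)
Numerator: 534 * 117.1 = 62531.4
Denominator: 3.3 * 19.7 * 764 = 49667.64
CR = 62531.4 / 49667.64 = 1.259 mpy

1.259 mpy


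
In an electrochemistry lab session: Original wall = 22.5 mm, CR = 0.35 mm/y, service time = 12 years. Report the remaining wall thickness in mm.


Remaining wall = original − CR × time
t = 22.5 − 0.35*12 = 22.5 − 4.2 = 18.3 mm

18.3 mm


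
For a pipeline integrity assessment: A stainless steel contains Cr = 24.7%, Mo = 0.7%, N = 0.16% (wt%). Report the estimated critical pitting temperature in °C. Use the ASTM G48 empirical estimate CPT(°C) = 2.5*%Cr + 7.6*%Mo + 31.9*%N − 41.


Apply the ASTM G48 empirical CPT estimate: CPT(°C) = 2.5*%Cr + 7.6*%Mo + 31.9*%N − 41
2.5*24.7 = 61.75; 7.6*0.7 = 5.32; 31.9*0.16 = 5.104
CPT = 61.75 + 5.32 + 5.104 − 41 = 31.174 °C
Rounded to 0.1 °C: CPT ≈ 31.2 °C

31.2 °C


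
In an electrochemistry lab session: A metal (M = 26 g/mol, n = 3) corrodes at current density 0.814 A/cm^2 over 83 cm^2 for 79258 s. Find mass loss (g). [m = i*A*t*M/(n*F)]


Apply Faraday's law: m = i*A*t*M / (n*F)
Total charge passed Q = i*A*t = 0.814*83*79258 = 5354828.996 C
m = Q*M/(n*F) = 5354828.996*26/(3*96485) = 480.9921 g

480.9921 g


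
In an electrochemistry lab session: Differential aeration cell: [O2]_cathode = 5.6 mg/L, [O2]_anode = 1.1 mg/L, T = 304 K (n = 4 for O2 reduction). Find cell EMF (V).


Apply the Nernst concentration-cell relation: E = (RT/nF)*ln(C_cathode/C_anode)
RT/nF = 8.314*304/(4*96485) = 0.00654883 V
ln(5.6/1.1) = 1.62746
E = 0.00654883 * 1.62746 = 0.01066 V

0.01066 V


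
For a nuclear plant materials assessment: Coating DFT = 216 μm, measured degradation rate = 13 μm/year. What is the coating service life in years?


Service life = thickness / degradation rate
Life = 216 / 13 = 16.6 years

16.6 years


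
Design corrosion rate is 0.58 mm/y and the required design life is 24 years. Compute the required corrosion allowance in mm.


Corrosion allowance = CR × design life
CA = 0.58 * 24 = 13.92 mm

13.92 mm


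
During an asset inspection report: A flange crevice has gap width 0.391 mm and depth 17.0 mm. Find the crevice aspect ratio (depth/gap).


Aspect ratio = depth / gap
Ratio = 17.0 / 0.391 = 43.5

43.5


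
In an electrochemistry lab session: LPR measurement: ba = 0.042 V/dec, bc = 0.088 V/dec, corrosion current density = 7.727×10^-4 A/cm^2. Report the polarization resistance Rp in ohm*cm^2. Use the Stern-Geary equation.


Apply the Stern-Geary equation: Rp = ba*bc / (2.303*icorr*(ba+bc))
ba*bc = 0.042*0.088 = 0.003696
ba+bc = 0.13; 2.303*icorr*(ba+bc) = 2.303*7.727×10^-4*0.13 = 2.3133865×10^-4
Rp = 0.003696 / 2.3133865×10^-4 = 15.98 ohm*cm^2

15.98 ohm*cm^2


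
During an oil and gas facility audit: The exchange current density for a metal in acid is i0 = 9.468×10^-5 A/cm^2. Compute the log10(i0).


i0 = 9.468×10^-5 A/cm^2
log10(i0) = -4.024

-4.024


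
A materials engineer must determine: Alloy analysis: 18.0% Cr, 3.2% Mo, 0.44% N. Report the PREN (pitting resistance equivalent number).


Apply the PREN formula: PREN = Cr + 3.3*Mo + 16*N
PREN = 18.0 + 3.3*3.2 + 16*0.44
PREN = 18.0 + 10.56 + 7.04 = 35.6

35.6


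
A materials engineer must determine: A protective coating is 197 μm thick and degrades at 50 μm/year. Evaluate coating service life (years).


Service life = thickness / degradation rate
Life = 197 / 50 = 3.9 years

3.9 years


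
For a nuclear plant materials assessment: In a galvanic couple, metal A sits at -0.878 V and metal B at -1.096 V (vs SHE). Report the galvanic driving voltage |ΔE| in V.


Driving voltage is the absolute potential difference.
|ΔE| = |-0.878 − (-1.096)| = 0.218 V

0.218 V


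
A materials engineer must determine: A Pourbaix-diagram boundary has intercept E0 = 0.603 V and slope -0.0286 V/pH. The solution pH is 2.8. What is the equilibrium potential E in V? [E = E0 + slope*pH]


Apply the Pourbaix line equation: E = E0 + slope*pH
E = 0.603 + (-0.0286)*2.8 = 0.603 + (-0.08008) = 0.52292 V
Rounded to 4 decimal places: E = 0.5229 V

0.5229 V


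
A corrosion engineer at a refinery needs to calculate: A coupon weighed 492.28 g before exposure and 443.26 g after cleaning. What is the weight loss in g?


Weight loss = initial − final
WL = 492.28 − 443.26 = 49.02 g

49.02 g


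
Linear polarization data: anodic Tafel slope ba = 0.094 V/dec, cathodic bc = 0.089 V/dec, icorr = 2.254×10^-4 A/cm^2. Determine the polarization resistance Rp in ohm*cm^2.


Apply the Stern-Geary equation: Rp = ba*bc / (2.303*icorr*(ba+bc))
ba*bc = 0.094*0.089 = 0.008366
ba+bc = 0.183; 2.303*icorr*(ba+bc) = 2.303*2.254×10^-4*0.183 = 9.4994605×10^-5
Rp = 0.008366 / 9.4994605×10^-5 = 88.1 ohm*cm^2

88.1 ohm*cm^2


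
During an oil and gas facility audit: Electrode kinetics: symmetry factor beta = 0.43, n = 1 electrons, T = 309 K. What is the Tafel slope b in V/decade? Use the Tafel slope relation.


Apply the Tafel slope relation: b = 2.303*R*T/(beta*n*F)
Numerator: 2.303 * 8.314 * 309 = 5916.47
Denominator: 0.43 * 1 * 96485 = 41488.55
b = 5916.47 / 41488.55 = 0.143 V/decade

0.143 V/decade


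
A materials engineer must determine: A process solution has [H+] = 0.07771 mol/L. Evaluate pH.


pH = −log10[H+]
pH = −log10(0.07771) = 1.11

1.11


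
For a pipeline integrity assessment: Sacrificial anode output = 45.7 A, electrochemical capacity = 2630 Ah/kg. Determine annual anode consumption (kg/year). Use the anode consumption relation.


Annual consumption = current * hours per year / capacity
Rate = 45.7 * 8760 / 2630 = 152.2 kg/year

152.2 kg/year


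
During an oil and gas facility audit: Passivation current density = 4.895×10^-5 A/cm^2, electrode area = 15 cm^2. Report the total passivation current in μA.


I = i_pass * A, then convert A → μA (×10^6)
I = 4.895×10^-5 * 15 * 10^6 = 734.25 μA

734.25 μA


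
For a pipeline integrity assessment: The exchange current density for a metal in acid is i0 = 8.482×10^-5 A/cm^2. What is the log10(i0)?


i0 = 8.482×10^-5 A/cm^2
log10(i0) = -4.072

-4.072


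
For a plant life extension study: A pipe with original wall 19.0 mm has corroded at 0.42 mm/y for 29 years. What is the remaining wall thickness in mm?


Remaining wall = original − CR × time
t = 19.0 − 0.42*29 = 19.0 − 12.18 = 6.82 mm

6.82 mm


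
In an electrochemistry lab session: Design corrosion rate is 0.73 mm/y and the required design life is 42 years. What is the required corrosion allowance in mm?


Corrosion allowance = CR × design life
CA = 0.73 * 42 = 30.66 mm

30.66 mm


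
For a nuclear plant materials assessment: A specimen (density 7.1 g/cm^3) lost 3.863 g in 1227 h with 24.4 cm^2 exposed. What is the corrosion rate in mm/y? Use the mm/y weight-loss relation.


Apply the mm/y weight-loss relation: CR = 87600 * W / (D * A * T)
Numerator: 87600 * 3.863 = 338398.8
Denominator: 7.1 * 24.4 * 1227 = 212565.48
CR = 338398.8 / 212565.48 = 1.59197 mm/y

1.59197 mm/y


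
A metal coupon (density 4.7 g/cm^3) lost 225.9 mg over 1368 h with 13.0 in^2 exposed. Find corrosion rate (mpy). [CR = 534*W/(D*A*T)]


Apply the mpy weight-loss relation: CR = 534 * W / (D * A * T)
Numerator: 534 * 225.9 = 120630.6
Denominator: 4.7 * 13.0 * 1368 = 83584.8
CR = 120630.6 / 83584.8 = 1.4432 mpy

1.4432 mpy


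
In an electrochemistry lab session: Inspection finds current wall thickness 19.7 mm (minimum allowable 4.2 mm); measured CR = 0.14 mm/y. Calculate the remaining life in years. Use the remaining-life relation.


Apply the remaining-life relation: RL = (t_current − t_min) / CR
RL = (19.7 − 4.2) / 0.14 = 15.5 / 0.14 = 110.7 years

110.7 years


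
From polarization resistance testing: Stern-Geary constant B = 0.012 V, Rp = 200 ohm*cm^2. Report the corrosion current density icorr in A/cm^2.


Apply the Stern-Geary relation: icorr = B / Rp
icorr = 0.012 / 200 = 6.0×10^-5 A/cm^2

6.0×10^-5 A/cm^2


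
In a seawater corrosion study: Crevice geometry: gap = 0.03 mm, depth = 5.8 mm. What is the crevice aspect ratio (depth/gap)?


Aspect ratio = depth / gap
Ratio = 5.8 / 0.03 = 193.3

193.3


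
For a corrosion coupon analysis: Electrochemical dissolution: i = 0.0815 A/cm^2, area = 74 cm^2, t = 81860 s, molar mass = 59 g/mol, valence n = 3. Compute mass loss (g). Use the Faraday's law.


Apply Faraday's law: m = i*A*t*M / (n*F)
Total charge passed Q = i*A*t = 0.0815*74*81860 = 493697.66 C
m = Q*M/(n*F) = 493697.66*59/(3*96485) = 100.631 g

100.631 g


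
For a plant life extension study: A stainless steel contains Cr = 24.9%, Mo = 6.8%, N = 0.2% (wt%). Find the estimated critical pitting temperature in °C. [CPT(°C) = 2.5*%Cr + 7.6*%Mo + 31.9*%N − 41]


Apply the ASTM G48 empirical CPT estimate: CPT(°C) = 2.5*%Cr + 7.6*%Mo + 31.9*%N − 41
2.5*24.9 = 62.25; 7.6*6.8 = 51.68; 31.9*0.2 = 6.38
CPT = 62.25 + 51.68 + 6.38 − 41 = 79.31 °C
Rounded to 0.1 °C: CPT ≈ 79.3 °C

79.3 °C


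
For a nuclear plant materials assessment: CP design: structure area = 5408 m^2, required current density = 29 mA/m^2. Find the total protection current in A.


I = area * current density, then convert mA → A (÷1000)
I = 5408 * 29 / 1000 = 156.83 A

156.83 A


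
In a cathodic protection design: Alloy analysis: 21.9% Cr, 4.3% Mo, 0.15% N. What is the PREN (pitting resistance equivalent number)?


Apply the PREN formula: PREN = Cr + 3.3*Mo + 16*N
PREN = 21.9 + 3.3*4.3 + 16*0.15
PREN = 21.9 + 14.19 + 2.4 = 38.49

38.49


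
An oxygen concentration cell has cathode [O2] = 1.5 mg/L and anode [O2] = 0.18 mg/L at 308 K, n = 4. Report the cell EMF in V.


Apply the Nernst concentration-cell relation: E = (RT/nF)*ln(C_cathode/C_anode)
RT/nF = 8.314*308/(4*96485) = 0.006635 V
ln(1.5/0.18) = 2.12026
E = 0.006635 * 2.12026 = 0.01407 V

0.01407 V


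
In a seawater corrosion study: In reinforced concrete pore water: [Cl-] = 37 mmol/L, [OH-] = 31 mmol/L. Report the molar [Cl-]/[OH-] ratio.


Threshold parameter = [Cl-] / [OH-] (molar basis; both in mmol/L, so units cancel)
Ratio = 37 / 31 = 1.19

1.19


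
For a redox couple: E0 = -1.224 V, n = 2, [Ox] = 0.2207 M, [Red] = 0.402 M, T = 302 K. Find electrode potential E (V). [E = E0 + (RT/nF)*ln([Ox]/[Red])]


Apply the Nernst equation: E = E0 + (RT/nF)*ln([Ox]/[Red])
Step 1: RT/nF = 8.314*302/(2*96485) = 0.01301149 V
Step 2: [Ox]/[Red] = 0.2207/0.402 = 0.549005
Step 3: ln(0.549005) = -0.599648
Step 4: correction = 0.01301149 * -0.599648 = -0.0078 V
E = -1.224 + -0.0078 = -1.2318 V

-1.2318 V


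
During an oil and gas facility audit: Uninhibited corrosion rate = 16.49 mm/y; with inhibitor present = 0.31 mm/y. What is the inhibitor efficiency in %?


Apply the inhibitor-efficiency definition: IE = (CR_blank − CR_inh)/CR_blank × 100
IE = (16.49 − 0.31) / 16.49 × 100
IE = 16.18 / 16.49 × 100 = 98.1 %

98.1 %


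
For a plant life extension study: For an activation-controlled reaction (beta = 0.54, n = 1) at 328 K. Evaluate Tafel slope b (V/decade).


Apply the Tafel slope relation: b = 2.303*R*T/(beta*n*F)
Numerator: 2.303 * 8.314 * 328 = 6280.26
Denominator: 0.54 * 1 * 96485 = 52101.9
b = 6280.26 / 52101.9 = 0.121 V/decade

0.121 V/decade


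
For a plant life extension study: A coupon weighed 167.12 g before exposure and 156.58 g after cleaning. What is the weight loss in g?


Weight loss = initial − final
WL = 167.12 − 156.58 = 10.54 g

10.54 g


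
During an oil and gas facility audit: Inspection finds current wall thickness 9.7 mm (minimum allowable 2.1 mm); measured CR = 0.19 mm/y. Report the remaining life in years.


Apply the remaining-life relation: RL = (t_current − t_min) / CR
RL = (9.7 − 2.1) / 0.19 = 7.6 / 0.19 = 40.0 years

40.0 years


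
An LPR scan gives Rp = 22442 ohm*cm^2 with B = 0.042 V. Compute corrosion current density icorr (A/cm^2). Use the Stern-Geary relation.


Apply the Stern-Geary relation: icorr = B / Rp
icorr = 0.042 / 22442 = 1.871×10^-6 A/cm^2

1.871×10^-6 A/cm^2


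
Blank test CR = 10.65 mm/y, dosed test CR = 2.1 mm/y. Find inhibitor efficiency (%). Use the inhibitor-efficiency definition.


Apply the inhibitor-efficiency definition: IE = (CR_blank − CR_inh)/CR_blank × 100
IE = (10.65 − 2.1) / 10.65 × 100
IE = 8.55 / 10.65 × 100 = 80.3 %

80.3 %


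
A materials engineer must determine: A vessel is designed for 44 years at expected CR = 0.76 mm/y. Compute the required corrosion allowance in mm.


Corrosion allowance = CR × design life
CA = 0.76 * 44 = 33.44 mm

33.44 mm


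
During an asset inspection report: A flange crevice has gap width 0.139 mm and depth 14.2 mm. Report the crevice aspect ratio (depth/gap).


Aspect ratio = depth / gap
Ratio = 14.2 / 0.139 = 102.2

102.2


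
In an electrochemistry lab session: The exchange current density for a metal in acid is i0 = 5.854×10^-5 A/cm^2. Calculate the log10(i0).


i0 = 5.854×10^-5 A/cm^2
log10(i0) = -4.233

-4.233


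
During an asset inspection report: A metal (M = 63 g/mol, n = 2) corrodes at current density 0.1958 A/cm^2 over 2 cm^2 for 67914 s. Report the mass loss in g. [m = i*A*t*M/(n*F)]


Apply Faraday's law: m = i*A*t*M / (n*F)
Total charge passed Q = i*A*t = 0.1958*2*67914 = 26595.1224 C
m = Q*M/(n*F) = 26595.1224*63/(2*96485) = 8.6827 g

8.6827 g


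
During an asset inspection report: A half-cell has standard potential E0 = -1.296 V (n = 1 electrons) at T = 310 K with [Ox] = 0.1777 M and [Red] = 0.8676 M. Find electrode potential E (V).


Apply the Nernst equation: E = E0 + (RT/nF)*ln([Ox]/[Red])
Step 1: RT/nF = 8.314*310/(1*96485) = 0.02671234 V
Step 2: [Ox]/[Red] = 0.1777/0.8676 = 0.204818
Step 3: ln(0.204818) = -1.585633
Step 4: correction = 0.02671234 * -1.585633 = -0.0424 V
E = -1.296 + -0.0424 = -1.3384 V

-1.3384 V


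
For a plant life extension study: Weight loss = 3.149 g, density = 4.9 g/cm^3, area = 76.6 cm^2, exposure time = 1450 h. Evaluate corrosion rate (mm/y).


Apply the mm/y weight-loss relation: CR = 87600 * W / (D * A * T)
Numerator: 87600 * 3.149 = 275852.4
Denominator: 4.9 * 76.6 * 1450 = 544243.0
CR = 275852.4 / 544243.0 = 0.50686 mm/y

0.50686 mm/y


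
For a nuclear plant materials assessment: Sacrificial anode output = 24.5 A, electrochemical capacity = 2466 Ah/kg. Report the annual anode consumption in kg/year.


Annual consumption = current * hours per year / capacity
Rate = 24.5 * 8760 / 2466 = 87.0 kg/year

87.0 kg/year


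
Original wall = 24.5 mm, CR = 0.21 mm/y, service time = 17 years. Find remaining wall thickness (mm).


Remaining wall = original − CR × time
t = 24.5 − 0.21*17 = 24.5 − 3.57 = 20.93 mm

20.93 mm


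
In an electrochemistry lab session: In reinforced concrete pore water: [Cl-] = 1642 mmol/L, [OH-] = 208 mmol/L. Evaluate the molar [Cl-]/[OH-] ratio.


Threshold parameter = [Cl-] / [OH-] (molar basis; both in mmol/L, so units cancel)
Ratio = 1642 / 208 = 7.89

7.89


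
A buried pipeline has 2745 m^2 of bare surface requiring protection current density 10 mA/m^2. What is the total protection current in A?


I = area * current density, then convert mA → A (÷1000)
I = 2745 * 10 / 1000 = 27.45 A

27.45 A


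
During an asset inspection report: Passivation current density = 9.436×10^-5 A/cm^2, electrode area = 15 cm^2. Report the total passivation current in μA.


I = i_pass * A, then convert A → μA (×10^6)
I = 9.436×10^-5 * 15 * 10^6 = 1415.4 μA

1415.4 μA


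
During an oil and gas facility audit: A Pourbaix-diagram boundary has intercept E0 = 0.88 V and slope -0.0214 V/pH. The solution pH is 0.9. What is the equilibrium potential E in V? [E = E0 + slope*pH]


Apply the Pourbaix line equation: E = E0 + slope*pH
E = 0.88 + (-0.0214)*0.9 = 0.88 + (-0.01926) = 0.86074 V
Rounded to 3 decimal places: E = 0.861 V

0.861 V


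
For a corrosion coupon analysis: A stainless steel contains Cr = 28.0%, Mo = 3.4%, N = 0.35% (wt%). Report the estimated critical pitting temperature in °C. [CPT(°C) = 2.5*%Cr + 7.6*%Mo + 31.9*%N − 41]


Apply the ASTM G48 empirical CPT estimate: CPT(°C) = 2.5*%Cr + 7.6*%Mo + 31.9*%N − 41
2.5*28.0 = 70; 7.6*3.4 = 25.84; 31.9*0.35 = 11.165
CPT = 70 + 25.84 + 11.165 − 41 = 66.005 °C
Rounded to 0.1 °C: CPT ≈ 66.0 °C

66.0 °C


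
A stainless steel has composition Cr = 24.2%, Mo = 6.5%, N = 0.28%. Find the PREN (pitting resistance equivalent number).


Apply the PREN formula: PREN = Cr + 3.3*Mo + 16*N
PREN = 24.2 + 3.3*6.5 + 16*0.28
PREN = 24.2 + 21.45 + 4.48 = 50.13

50.13


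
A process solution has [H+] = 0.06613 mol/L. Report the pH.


pH = −log10[H+]
pH = −log10(0.06613) = 1.18

1.18


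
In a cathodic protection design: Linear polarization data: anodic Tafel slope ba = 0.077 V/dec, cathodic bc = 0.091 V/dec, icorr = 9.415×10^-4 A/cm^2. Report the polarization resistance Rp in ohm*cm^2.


Apply the Stern-Geary equation: Rp = ba*bc / (2.303*icorr*(ba+bc))
ba*bc = 0.077*0.091 = 0.007007
ba+bc = 0.168; 2.303*icorr*(ba+bc) = 2.303*9.415×10^-4*0.168 = 3.6427012×10^-4
Rp = 0.007007 / 3.6427012×10^-4 = 19.24 ohm*cm^2

19.24 ohm*cm^2


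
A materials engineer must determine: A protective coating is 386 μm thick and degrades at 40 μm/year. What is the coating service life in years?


Service life = thickness / degradation rate
Life = 386 / 40 = 9.7 years

9.7 years


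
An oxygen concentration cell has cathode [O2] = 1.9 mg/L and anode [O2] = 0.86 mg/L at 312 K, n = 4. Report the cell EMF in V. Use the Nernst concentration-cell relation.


Apply the Nernst concentration-cell relation: E = (RT/nF)*ln(C_cathode/C_anode)
RT/nF = 8.314*312/(4*96485) = 0.00672117 V
ln(1.9/0.86) = 0.79268
E = 0.00672117 * 0.79268 = 0.00533 V

0.00533 V


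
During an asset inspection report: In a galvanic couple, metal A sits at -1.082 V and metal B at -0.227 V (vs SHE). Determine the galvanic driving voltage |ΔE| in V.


Driving voltage is the absolute potential difference.
|ΔE| = |-1.082 − (-0.227)| = 0.855 V

0.855 V


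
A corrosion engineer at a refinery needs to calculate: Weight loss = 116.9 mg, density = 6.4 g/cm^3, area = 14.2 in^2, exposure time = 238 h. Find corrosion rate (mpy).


Apply the mpy weight-loss relation: CR = 534 * W / (D * A * T)
Numerator: 534 * 116.9 = 62424.6
Denominator: 6.4 * 14.2 * 238 = 21629.44
CR = 62424.6 / 21629.44 = 2.8861 mpy

2.8861 mpy


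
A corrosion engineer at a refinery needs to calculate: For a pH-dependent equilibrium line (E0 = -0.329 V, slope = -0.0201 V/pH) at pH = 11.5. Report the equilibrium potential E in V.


Apply the Pourbaix line equation: E = E0 + slope*pH
E = -0.329 + (-0.0201)*11.5 = -0.329 + (-0.23115) = -0.56015 V
Rounded to 4 decimal places: E = -0.5602 V

-0.5602 V


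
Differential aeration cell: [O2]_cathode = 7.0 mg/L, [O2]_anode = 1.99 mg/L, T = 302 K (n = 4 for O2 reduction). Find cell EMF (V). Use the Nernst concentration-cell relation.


Apply the Nernst concentration-cell relation: E = (RT/nF)*ln(C_cathode/C_anode)
RT/nF = 8.314*302/(4*96485) = 0.00650575 V
ln(7.0/1.99) = 1.25778
E = 0.00650575 * 1.25778 = 0.00818 V

0.00818 V


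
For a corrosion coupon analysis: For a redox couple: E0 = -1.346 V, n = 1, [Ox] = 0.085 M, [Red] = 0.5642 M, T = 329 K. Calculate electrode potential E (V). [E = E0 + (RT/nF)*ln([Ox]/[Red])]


Apply the Nernst equation: E = E0 + (RT/nF)*ln([Ox]/[Red])
Step 1: RT/nF = 8.314*329/(1*96485) = 0.02834955 V
Step 2: [Ox]/[Red] = 0.085/0.5642 = 0.150656
Step 3: ln(0.150656) = -1.892756
Step 4: correction = 0.02834955 * -1.892756 = -0.0537 V
E = -1.346 + -0.0537 = -1.3997 V

-1.3997 V


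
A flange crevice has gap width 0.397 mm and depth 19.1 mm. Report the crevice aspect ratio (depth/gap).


Aspect ratio = depth / gap
Ratio = 19.1 / 0.397 = 48.1

48.1


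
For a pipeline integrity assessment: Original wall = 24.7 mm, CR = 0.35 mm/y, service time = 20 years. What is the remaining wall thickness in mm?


Remaining wall = original − CR × time
t = 24.7 − 0.35*20 = 24.7 − 7.0 = 17.7 mm

17.7 mm


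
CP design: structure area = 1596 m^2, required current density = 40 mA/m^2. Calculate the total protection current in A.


I = area * current density, then convert mA → A (÷1000)
I = 1596 * 40 / 1000 = 63.84 A

63.84 A


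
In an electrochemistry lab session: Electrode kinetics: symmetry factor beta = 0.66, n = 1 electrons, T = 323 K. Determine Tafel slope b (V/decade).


Apply the Tafel slope relation: b = 2.303*R*T/(beta*n*F)
Numerator: 2.303 * 8.314 * 323 = 6184.53
Denominator: 0.66 * 1 * 96485 = 63680.1
b = 6184.53 / 63680.1 = 0.097 V/decade

0.097 V/decade


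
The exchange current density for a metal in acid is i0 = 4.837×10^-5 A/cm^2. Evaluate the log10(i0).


i0 = 4.837×10^-5 A/cm^2
log10(i0) = -4.315

-4.315


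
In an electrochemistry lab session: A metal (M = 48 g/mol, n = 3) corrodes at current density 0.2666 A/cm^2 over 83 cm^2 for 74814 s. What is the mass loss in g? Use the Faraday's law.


Apply Faraday's law: m = i*A*t*M / (n*F)
Total charge passed Q = i*A*t = 0.2666*83*74814 = 1655469.2292 C
m = Q*M/(n*F) = 1655469.2292*48/(3*96485) = 274.52462 g

274.52462 g


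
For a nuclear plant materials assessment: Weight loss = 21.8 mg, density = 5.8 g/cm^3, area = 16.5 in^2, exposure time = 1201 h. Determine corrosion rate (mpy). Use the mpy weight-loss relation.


Apply the mpy weight-loss relation: CR = 534 * W / (D * A * T)
Numerator: 534 * 21.8 = 11641.2
Denominator: 5.8 * 16.5 * 1201 = 114935.7
CR = 11641.2 / 114935.7 = 0.101 mpy

0.101 mpy


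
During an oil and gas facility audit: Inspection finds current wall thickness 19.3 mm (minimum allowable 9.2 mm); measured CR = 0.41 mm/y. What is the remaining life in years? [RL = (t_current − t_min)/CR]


Apply the remaining-life relation: RL = (t_current − t_min) / CR
RL = (19.3 − 9.2) / 0.41 = 10.1 / 0.41 = 24.6 years

24.6 years


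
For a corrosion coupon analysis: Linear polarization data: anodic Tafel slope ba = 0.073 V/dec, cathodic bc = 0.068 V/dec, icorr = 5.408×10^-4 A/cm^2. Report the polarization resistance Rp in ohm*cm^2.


Apply the Stern-Geary equation: Rp = ba*bc / (2.303*icorr*(ba+bc))
ba*bc = 0.073*0.068 = 0.004964
ba+bc = 0.141; 2.303*icorr*(ba+bc) = 2.303*5.408×10^-4*0.141 = 1.756102×10^-4
Rp = 0.004964 / 1.756102×10^-4 = 28.27 ohm*cm^2

28.27 ohm*cm^2


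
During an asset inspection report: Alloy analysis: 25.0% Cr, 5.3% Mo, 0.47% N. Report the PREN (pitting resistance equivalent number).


Apply the PREN formula: PREN = Cr + 3.3*Mo + 16*N
PREN = 25.0 + 3.3*5.3 + 16*0.47
PREN = 25.0 + 17.49 + 7.52 = 50.01

50.01


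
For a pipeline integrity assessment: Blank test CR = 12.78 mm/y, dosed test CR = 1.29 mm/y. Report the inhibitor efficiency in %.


Apply the inhibitor-efficiency definition: IE = (CR_blank − CR_inh)/CR_blank × 100
IE = (12.78 − 1.29) / 12.78 × 100
IE = 11.49 / 12.78 × 100 = 89.9 %

89.9 %


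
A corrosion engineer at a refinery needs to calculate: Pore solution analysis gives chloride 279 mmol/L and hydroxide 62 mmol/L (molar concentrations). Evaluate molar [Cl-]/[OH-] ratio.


Threshold parameter = [Cl-] / [OH-] (molar basis; both in mmol/L, so units cancel)
Ratio = 279 / 62 = 4.5

4.5


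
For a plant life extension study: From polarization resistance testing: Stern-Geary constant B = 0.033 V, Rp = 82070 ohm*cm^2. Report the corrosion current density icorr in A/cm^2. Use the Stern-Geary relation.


Apply the Stern-Geary relation: icorr = B / Rp
icorr = 0.033 / 82070 = 4.021×10^-7 A/cm^2

4.021×10^-7 A/cm^2


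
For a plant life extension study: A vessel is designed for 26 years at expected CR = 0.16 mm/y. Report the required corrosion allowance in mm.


Corrosion allowance = CR × design life
CA = 0.16 * 26 = 4.16 mm

4.16 mm


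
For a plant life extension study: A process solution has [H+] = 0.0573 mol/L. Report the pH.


pH = −log10[H+]
pH = −log10(0.0573) = 1.24

1.24


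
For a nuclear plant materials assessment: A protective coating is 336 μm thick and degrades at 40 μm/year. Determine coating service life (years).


Service life = thickness / degradation rate
Life = 336 / 40 = 8.4 years

8.4 years


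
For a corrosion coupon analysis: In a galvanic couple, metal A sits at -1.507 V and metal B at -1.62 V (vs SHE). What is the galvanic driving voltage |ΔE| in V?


Driving voltage is the absolute potential difference.
|ΔE| = |-1.507 − (-1.62)| = 0.113 V

0.113 V


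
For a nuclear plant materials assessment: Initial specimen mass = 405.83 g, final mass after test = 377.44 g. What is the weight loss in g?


Weight loss = initial − final
WL = 405.83 − 377.44 = 28.39 g

28.39 g


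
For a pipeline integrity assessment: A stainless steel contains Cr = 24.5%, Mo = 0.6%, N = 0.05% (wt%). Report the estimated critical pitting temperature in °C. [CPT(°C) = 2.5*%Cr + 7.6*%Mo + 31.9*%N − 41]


Apply the ASTM G48 empirical CPT estimate: CPT(°C) = 2.5*%Cr + 7.6*%Mo + 31.9*%N − 41
2.5*24.5 = 61.25; 7.6*0.6 = 4.56; 31.9*0.05 = 1.595
CPT = 61.25 + 4.56 + 1.595 − 41 = 26.405 °C
Rounded to 0.1 °C: CPT ≈ 26.4 °C

26.4 °C


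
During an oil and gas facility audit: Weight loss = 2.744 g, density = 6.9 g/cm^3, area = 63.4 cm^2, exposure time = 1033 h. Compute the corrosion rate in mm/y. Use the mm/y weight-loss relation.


Apply the mm/y weight-loss relation: CR = 87600 * W / (D * A * T)
Numerator: 87600 * 2.744 = 240374.4
Denominator: 6.9 * 63.4 * 1033 = 451896.18
CR = 240374.4 / 451896.18 = 0.5319 mm/y

0.5319 mm/y


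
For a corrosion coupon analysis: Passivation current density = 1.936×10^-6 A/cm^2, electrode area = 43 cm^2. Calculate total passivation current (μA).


I = i_pass * A, then convert A → μA (×10^6)
I = 1.936×10^-6 * 43 * 10^6 = 83.25 μA

83.25 μA


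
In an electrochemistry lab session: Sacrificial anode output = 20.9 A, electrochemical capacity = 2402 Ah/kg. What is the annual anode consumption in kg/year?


Annual consumption = current * hours per year / capacity
Rate = 20.9 * 8760 / 2402 = 76.2 kg/year

76.2 kg/year


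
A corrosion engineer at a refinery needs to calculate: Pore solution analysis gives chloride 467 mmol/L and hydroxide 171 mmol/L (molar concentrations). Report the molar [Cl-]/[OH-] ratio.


Threshold parameter = [Cl-] / [OH-] (molar basis; both in mmol/L, so units cancel)
Ratio = 467 / 171 = 2.73

2.73


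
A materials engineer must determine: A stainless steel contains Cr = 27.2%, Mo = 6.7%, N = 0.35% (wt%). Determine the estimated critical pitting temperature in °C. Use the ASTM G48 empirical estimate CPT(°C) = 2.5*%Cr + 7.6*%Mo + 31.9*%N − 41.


Apply the ASTM G48 empirical CPT estimate: CPT(°C) = 2.5*%Cr + 7.6*%Mo + 31.9*%N − 41
2.5*27.2 = 68; 7.6*6.7 = 50.92; 31.9*0.35 = 11.165
CPT = 68 + 50.92 + 11.165 − 41 = 89.085 °C
Rounded to 0.1 °C: CPT ≈ 89.1 °C

89.1 °C


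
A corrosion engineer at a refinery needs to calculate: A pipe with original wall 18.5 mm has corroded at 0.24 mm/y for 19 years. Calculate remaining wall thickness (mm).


Remaining wall = original − CR × time
t = 18.5 − 0.24*19 = 18.5 − 4.56 = 13.94 mm

13.94 mm


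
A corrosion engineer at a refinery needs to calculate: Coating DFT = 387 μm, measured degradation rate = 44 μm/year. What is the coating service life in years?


Service life = thickness / degradation rate
Life = 387 / 44 = 8.8 years

8.8 years


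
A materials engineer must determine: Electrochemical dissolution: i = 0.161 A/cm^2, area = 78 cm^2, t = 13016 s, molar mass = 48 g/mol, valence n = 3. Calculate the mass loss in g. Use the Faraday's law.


Apply Faraday's law: m = i*A*t*M / (n*F)
Total charge passed Q = i*A*t = 0.161*78*13016 = 163454.928 C
m = Q*M/(n*F) = 163454.928*48/(3*96485) = 27.106 g

27.106 g


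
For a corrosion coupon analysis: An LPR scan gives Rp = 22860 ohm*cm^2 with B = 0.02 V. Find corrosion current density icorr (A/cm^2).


Apply the Stern-Geary relation: icorr = B / Rp
icorr = 0.02 / 22860 = 8.749×10^-7 A/cm^2

8.749×10^-7 A/cm^2


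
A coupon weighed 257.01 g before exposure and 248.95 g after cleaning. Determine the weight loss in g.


Weight loss = initial − final
WL = 257.01 − 248.95 = 8.06 g

8.06 g


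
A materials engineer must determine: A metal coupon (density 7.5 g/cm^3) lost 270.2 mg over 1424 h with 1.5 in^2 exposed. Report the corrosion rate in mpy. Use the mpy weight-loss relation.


Apply the mpy weight-loss relation: CR = 534 * W / (D * A * T)
Numerator: 534 * 270.2 = 144286.8
Denominator: 7.5 * 1.5 * 1424 = 16020.0
CR = 144286.8 / 16020.0 = 9.0067 mpy

9.0067 mpy


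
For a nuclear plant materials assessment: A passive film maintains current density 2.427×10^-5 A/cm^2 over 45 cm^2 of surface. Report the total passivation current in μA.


I = i_pass * A, then convert A → μA (×10^6)
I = 2.427×10^-5 * 45 * 10^6 = 1092.15 μA

1092.15 μA


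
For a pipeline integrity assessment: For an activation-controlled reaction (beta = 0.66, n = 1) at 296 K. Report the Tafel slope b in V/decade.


Apply the Tafel slope relation: b = 2.303*R*T/(beta*n*F)
Numerator: 2.303 * 8.314 * 296 = 5667.55
Denominator: 0.66 * 1 * 96485 = 63680.1
b = 5667.55 / 63680.1 = 0.089 V/decade

0.089 V/decade


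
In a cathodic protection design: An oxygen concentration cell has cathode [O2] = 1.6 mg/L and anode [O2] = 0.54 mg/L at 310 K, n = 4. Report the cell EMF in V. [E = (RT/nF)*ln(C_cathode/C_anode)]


Apply the Nernst concentration-cell relation: E = (RT/nF)*ln(C_cathode/C_anode)
RT/nF = 8.314*310/(4*96485) = 0.00667808 V
ln(1.6/0.54) = 1.08619
E = 0.00667808 * 1.08619 = 0.00725 V

0.00725 V


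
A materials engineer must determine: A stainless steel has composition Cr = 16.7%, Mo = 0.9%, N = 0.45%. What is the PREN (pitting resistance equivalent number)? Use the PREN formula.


Apply the PREN formula: PREN = Cr + 3.3*Mo + 16*N
PREN = 16.7 + 3.3*0.9 + 16*0.45
PREN = 16.7 + 2.97 + 7.2 = 26.87

26.87


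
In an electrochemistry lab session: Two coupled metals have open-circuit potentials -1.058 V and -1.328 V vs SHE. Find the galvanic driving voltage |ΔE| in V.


Driving voltage is the absolute potential difference.
|ΔE| = |-1.058 − (-1.328)| = 0.27 V

0.27 V


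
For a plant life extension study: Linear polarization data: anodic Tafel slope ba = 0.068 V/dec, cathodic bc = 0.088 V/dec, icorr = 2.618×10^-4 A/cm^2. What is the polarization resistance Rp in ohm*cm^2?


Apply the Stern-Geary equation: Rp = ba*bc / (2.303*icorr*(ba+bc))
ba*bc = 0.068*0.088 = 0.005984
ba+bc = 0.156; 2.303*icorr*(ba+bc) = 2.303*2.618×10^-4*0.156 = 9.4056362×10^-5
Rp = 0.005984 / 9.4056362×10^-5 = 63.62 ohm*cm^2

63.62 ohm*cm^2


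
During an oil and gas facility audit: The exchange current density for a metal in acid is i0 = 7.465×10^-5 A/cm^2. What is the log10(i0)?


i0 = 7.465×10^-5 A/cm^2
log10(i0) = -4.127

-4.127


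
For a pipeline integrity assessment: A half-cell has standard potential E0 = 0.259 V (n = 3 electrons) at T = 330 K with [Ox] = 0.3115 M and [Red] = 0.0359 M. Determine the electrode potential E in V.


Apply the Nernst equation: E = E0 + (RT/nF)*ln([Ox]/[Red])
Step 1: RT/nF = 8.314*330/(3*96485) = 0.00947857 V
Step 2: [Ox]/[Red] = 0.3115/0.0359 = 8.67688
Step 3: ln(8.67688) = 2.160662
Step 4: correction = 0.00947857 * 2.160662 = 0.0205 V
E = 0.259 + 0.0205 = 0.2795 V

0.2795 V


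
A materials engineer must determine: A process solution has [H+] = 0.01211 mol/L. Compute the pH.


pH = −log10[H+]
pH = −log10(0.01211) = 1.92

1.92


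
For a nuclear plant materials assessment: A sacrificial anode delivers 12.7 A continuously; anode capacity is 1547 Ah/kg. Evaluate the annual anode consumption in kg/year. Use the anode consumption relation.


Annual consumption = current * hours per year / capacity
Rate = 12.7 * 8760 / 1547 = 71.9 kg/year

71.9 kg/year


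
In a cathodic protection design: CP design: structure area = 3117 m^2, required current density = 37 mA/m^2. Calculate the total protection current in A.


I = area * current density, then convert mA → A (÷1000)
I = 3117 * 37 / 1000 = 115.33 A

115.33 A


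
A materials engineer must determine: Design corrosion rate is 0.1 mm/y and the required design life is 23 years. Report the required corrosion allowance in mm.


Corrosion allowance = CR × design life
CA = 0.1 * 23 = 2.3 mm

2.3 mm


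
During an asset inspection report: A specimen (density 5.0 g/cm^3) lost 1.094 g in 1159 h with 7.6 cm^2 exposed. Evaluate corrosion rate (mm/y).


Apply the mm/y weight-loss relation: CR = 87600 * W / (D * A * T)
Numerator: 87600 * 1.094 = 95834.4
Denominator: 5.0 * 7.6 * 1159 = 44042.0
CR = 95834.4 / 44042.0 = 2.176 mm/y

2.176 mm/y


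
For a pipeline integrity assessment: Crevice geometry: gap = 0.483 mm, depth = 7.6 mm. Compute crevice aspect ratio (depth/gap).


Aspect ratio = depth / gap
Ratio = 7.6 / 0.483 = 15.7

15.7


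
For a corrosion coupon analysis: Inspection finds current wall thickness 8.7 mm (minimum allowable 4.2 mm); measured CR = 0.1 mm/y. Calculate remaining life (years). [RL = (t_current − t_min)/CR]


Apply the remaining-life relation: RL = (t_current − t_min) / CR
RL = (8.7 − 4.2) / 0.1 = 4.5 / 0.1 = 45.0 years

45.0 years


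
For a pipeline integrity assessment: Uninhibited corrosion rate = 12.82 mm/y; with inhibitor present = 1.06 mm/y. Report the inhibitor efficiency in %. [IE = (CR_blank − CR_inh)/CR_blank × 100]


Apply the inhibitor-efficiency definition: IE = (CR_blank − CR_inh)/CR_blank × 100
IE = (12.82 − 1.06) / 12.82 × 100
IE = 11.76 / 12.82 × 100 = 91.7 %

91.7 %
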